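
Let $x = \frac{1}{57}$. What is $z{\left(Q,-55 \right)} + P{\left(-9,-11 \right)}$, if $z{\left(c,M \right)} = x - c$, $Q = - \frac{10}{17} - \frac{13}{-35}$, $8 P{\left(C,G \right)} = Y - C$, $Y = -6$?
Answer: $\frac{165329}{271320} \approx 0.60935$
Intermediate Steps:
$x = \frac{1}{57} \approx 0.017544$
$P{\left(C,G \right)} = - \frac{3}{4} - \frac{C}{8}$ ($P{\left(C,G \right)} = \frac{-6 - C}{8} = - \frac{3}{4} - \frac{C}{8}$)
$Q = - \frac{129}{595}$ ($Q = \left(-10\right) \frac{1}{17} - - \frac{13}{35} = - \frac{10}{17} + \frac{13}{35} = - \frac{129}{595} \approx -0.21681$)
$z{\left(c,M \right)} = \frac{1}{57} - c$
$z{\left(Q,-55 \right)} + P{\left(-9,-11 \right)} = \left(\frac{1}{57} - - \frac{129}{595}\right) - - \frac{3}{8} = \left(\frac{1}{57} + \frac{129}{595}\right) + \left(- \frac{3}{4} + \frac{9}{8}\right) = \frac{7948}{33915} + \frac{3}{8} = \frac{165329}{271320}$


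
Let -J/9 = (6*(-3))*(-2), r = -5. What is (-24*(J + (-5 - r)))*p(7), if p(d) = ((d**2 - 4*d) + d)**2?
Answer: 6096384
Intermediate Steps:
J = -324 (J = -9*6*(-3)*(-2) = -(-162)*(-2) = -9*36 = -324)
p(d) = (d**2 - 3*d)**2
(-24*(J + (-5 - r)))*p(7) = (-24*(-324 + (-5 - 1*(-5))))*(7**2*(-3 + 7)**2) = (-24*(-324 + (-5 + 5)))*(49*4**2) = (-24*(-324 + 0))*(49*16) = -24*(-324)*784 = 7776*784 = 6096384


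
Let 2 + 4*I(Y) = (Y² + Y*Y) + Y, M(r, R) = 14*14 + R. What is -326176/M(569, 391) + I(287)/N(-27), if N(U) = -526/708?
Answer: -17317293253/308762 ≈ -56086.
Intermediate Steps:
N(U) = -263/354 (N(U) = -526*1/708 = -263/354)
M(r, R) = 196 + R
I(Y) = -½ + Y²/2 + Y/4 (I(Y) = -½ + ((Y² + Y*Y) + Y)/4 = -½ + ((Y² + Y²) + Y)/4 = -½ + (2*Y² + Y)/4 = -½ + (Y + 2*Y²)/4 = -½ + (Y²/2 + Y/4) = -½ + Y²/2 + Y/4)
-326176/M(569, 391) + I(287)/N(-27) = -326176/(196 + 391) + (-½ + (½)*287² + (¼)*287)/(-263/354) = -326176/587 + (-½ + (½)*82369 + 287/4)*(-354/263) = -326176*1/587 + (-½ + 82369/2 + 287/4)*(-354/263) = -326176/587 + (165023/4)*(-354/263) = -326176/587 - 29209071/526 = -17317293253/308762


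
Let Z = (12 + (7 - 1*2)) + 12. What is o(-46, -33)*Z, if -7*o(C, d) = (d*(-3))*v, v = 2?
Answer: -5742/7 ≈ -820.29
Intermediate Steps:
o(C, d) = 6*d/7 (o(C, d) = -d*(-3)*2/7 = -(-3*d)*2/7 = -(-6)*d/7 = 6*d/7)
Z = 29 (Z = (12 + (7 - 2)) + 12 = (12 + 5) + 12 = 17 + 12 = 29)
o(-46, -33)*Z = ((6/7)*(-33))*29 = -198/7*29 = -5742/7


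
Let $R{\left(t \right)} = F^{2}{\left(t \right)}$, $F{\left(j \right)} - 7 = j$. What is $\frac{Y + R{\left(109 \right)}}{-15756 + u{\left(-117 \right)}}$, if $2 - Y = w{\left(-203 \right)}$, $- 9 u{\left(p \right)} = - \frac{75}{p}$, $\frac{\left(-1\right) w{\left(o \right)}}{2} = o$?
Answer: $- \frac{4581252}{5530381} \approx -0.82838$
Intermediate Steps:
$w{\left(o \right)} = - 2 o$
$F{\left(j \right)} = 7 + j$
$u{\left(p \right)} = \frac{25}{3 p}$ ($u{\left(p \right)} = - \frac{\left(-75\right) \frac{1}{p}}{9} = \frac{25}{3 p}$)
$Y = -404$ ($Y = 2 - \left(-2\right) \left(-203\right) = 2 - 406 = -404$)
$R{\left(t \right)} = \left(7 + t\right)^{2}$
$\frac{Y + R{\left(109 \right)}}{-15756 + u{\left(-117 \right)}} = \frac{-404 + \left(7 + 109\right)^{2}}{-15756 + \frac{25}{3 \left(-117\right)}} = \frac{-404 + 116^{2}}{-15756 + \frac{25}{3} \left(- \frac{1}{117}\right)} = \frac{-404 + 13456}{-15756 - \frac{25}{351}} = \frac{13052}{- \frac{5530381}{351}} = 13052 \left(- \frac{351}{5530381}\right) = - \frac{4581252}{5530381}$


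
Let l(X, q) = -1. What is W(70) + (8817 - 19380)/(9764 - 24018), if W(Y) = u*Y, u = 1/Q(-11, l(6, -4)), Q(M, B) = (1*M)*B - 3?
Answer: 270571/28508 ≈ 9.4911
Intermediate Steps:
Q(M, B) = -3 + B*M (Q(M, B) = M*B - 3 = B*M - 3 = -3 + B*M)
u = ⅛ (u = 1/(-3 - 1*(-11)) = 1/(-3 + 11) = 1/8 = ⅛ ≈ 0.12500)
W(Y) = Y/8
W(70) + (8817 - 19380)/(9764 - 24018) = (⅛)*70 + (8817 - 19380)/(9764 - 24018) = 35/4 - 10563/(-14254) = 35/4 - 10563*(-1/14254) = 35/4 + 10563/14254 = 270571/28508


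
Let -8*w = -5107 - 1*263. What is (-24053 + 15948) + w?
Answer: -29735/4 ≈ -7433.8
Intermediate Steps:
w = 2685/4 (w = -(-5107 - 1*263)/8 = -(-5107 - 263)/8 = -⅛*(-5370) = 2685/4 ≈ 671.25)
(-24053 + 15948) + w = (-24053 + 15948) + 2685/4 = -8105 + 2685/4 = -29735/4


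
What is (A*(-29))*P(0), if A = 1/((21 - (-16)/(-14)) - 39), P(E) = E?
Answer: 0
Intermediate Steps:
A = -7/134 (A = 1/((21 - (-16)*(-1)/14) - 39) = 1/((21 - 1*8/7) - 39) = 1/((21 - 8/7) - 39) = 1/(139/7 - 39) = 1/(-134/7) = -7/134 ≈ -0.052239)
(A*(-29))*P(0) = -7/134*(-29)*0 = (203/134)*0 = 0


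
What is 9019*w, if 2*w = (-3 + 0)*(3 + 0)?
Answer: -81171/2 ≈ -40586.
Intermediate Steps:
w = -9/2 (w = ((-3 + 0)*(3 + 0))/2 = (-3*3)/2 = (½)*(-9) = -9/2 ≈ -4.5000)
9019*w = 9019*(-9/2) = -81171/2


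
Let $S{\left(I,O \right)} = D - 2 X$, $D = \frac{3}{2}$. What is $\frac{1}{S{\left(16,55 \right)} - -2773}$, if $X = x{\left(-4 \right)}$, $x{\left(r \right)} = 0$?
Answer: $\frac{2}{5549} \approx 0.00036043$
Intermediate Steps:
$X = 0$
$D = \frac{3}{2}$ ($D = 3 \cdot \frac{1}{2} = \frac{3}{2} \approx 1.5$)
$S{\left(I,O \right)} = \frac{3}{2}$ ($S{\left(I,O \right)} = \frac{3}{2} - 0 = \frac{3}{2} + 0 = \frac{3}{2}$)
$\frac{1}{S{\left(16,55 \right)} - -2773} = \frac{1}{\frac{3}{2} - -2773} = \frac{1}{\frac{3}{2} + 2773} = \frac{1}{\frac{5549}{2}} = \frac{2}{5549}$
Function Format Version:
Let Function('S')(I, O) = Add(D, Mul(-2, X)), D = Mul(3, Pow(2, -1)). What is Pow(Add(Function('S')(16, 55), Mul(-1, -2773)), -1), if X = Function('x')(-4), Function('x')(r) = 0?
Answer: Rational(2, 5549) ≈ 0.00036043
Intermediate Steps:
X = 0
D = Rational(3, 2) (D = Mul(3, Rational(1, 2)) = Rational(3, 2) ≈ 1.5000)
Function('S')(I, O) = Rational(3, 2) (Function('S')(I, O) = Add(Rational(3, 2), Mul(-2, 0)) = Add(Rational(3, 2), 0) = Rational(3, 2))
Pow(Add(Function('S')(16, 55), Mul(-1, -2773)), -1) = Pow(Add(Rational(3, 2), Mul(-1, -2773)), -1) = Pow(Add(Rational(3, 2), 2773), -1) = Pow(Rational(5549, 2), -1) = Rational(2, 5549)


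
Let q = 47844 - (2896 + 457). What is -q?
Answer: -44491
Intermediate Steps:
q = 44491 (q = 47844 - 1*3353 = 47844 - 3353 = 44491)
-q = -1*44491 = -44491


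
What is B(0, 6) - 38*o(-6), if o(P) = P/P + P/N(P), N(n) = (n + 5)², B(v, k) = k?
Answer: 196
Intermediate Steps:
N(n) = (5 + n)²
o(P) = 1 + P/(5 + P)² (o(P) = P/P + P/((5 + P)²) = 1 + P/(5 + P)²)
B(0, 6) - 38*o(-6) = 6 - 38*(1 - 6/(5 - 6)²) = 6 - 38*(1 - 6/(-1)²) = 6 - 38*(1 - 6*1) = 6 - 38*(1 - 6) = 6 - 38*(-5) = 6 + 190 = 196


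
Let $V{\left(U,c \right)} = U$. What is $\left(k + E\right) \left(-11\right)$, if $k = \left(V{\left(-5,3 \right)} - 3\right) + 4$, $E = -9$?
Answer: $143$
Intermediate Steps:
$k = -4$ ($k = \left(-5 - 3\right) + 4 = -8 + 4 = -4$)
$\left(k + E\right) \left(-11\right) = \left(-4 - 9\right) \left(-11\right) = \left(-13\right) \left(-11\right) = 143$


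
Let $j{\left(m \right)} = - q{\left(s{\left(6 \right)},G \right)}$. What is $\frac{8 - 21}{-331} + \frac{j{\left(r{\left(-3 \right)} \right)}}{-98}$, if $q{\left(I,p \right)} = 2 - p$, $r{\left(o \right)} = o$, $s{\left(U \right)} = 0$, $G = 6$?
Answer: $- \frac{25}{16219} \approx -0.0015414$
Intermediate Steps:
$j{\left(m \right)} = 4$ ($j{\left(m \right)} = - (2 - 6) = \left(-1\right) \left(-4\right) = 4$)
$\frac{8 - 21}{-331} + \frac{j{\left(r{\left(-3 \right)} \right)}}{-98} = \frac{8 - 21}{-331} + \frac{4}{-98} = \left(8 - 21\right) \left(- \frac{1}{331}\right) + 4 \left(- \frac{1}{98}\right) = \left(-13\right) \left(- \frac{1}{331}\right) - \frac{2}{49} = \frac{13}{331} - \frac{2}{49} = - \frac{25}{16219}$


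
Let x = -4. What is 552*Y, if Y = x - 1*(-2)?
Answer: -1104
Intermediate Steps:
Y = -2 (Y = -4 - 1*(-2) = -4 + 2 = -2)
552*Y = 552*(-2) = -1104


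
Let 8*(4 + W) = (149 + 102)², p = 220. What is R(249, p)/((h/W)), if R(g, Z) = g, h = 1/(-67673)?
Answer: -1061063983113/8 ≈ -1.3263e+11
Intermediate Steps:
h = -1/67673 ≈ -1.4777e-5
W = 62969/8 (W = -4 + (149 + 102)²/8 = -4 + (⅛)*251² = -4 + (⅛)*63001 = -4 + 63001/8 = 62969/8 ≈ 7871.1)
R(249, p)/((h/W)) = 249/((-1/(67673*62969/8))) = 249/((-1/67673*8/62969)) = 249/(-8/4261301137) = 249*(-4261301137/8) = -1061063983113/8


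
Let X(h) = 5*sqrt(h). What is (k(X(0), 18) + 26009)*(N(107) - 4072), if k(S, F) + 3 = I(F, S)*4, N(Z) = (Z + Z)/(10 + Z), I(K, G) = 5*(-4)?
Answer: -4115406820/39 ≈ -1.0552e+8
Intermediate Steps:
I(K, G) = -20
N(Z) = 2*Z/(10 + Z) (N(Z) = (2*Z)/(10 + Z) = 2*Z/(10 + Z))
k(S, F) = -83 (k(S, F) = -3 - 20*4 = -3 - 80 = -83)
(k(X(0), 18) + 26009)*(N(107) - 4072) = (-83 + 26009)*(2*107/(10 + 107) - 4072) = 25926*(2*107/117 - 4072) = 25926*(2*107*(1/117) - 4072) = 25926*(214/117 - 4072) = 25926*(-476210/117) = -4115406820/39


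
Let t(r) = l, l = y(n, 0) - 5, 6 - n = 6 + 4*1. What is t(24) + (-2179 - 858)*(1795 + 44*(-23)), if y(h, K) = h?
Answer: -2377980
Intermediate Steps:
n = -4 (n = 6 - (6 + 4*1) = 6 - (6 + 4) = 6 - 1*10 = 6 - 10 = -4)
l = -9 (l = -4 - 5 = -9)
t(r) = -9
t(24) + (-2179 - 858)*(1795 + 44*(-23)) = -9 + (-2179 - 858)*(1795 + 44*(-23)) = -9 - 3037*(1795 - 1012) = -9 - 3037*783 = -9 - 2377971 = -2377980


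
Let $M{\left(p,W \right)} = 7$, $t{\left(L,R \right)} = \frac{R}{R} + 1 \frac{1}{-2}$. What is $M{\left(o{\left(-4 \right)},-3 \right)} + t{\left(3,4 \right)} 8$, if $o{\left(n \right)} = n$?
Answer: $11$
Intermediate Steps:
$t{\left(L,R \right)} = \frac{1}{2}$ ($t{\left(L,R \right)} = 1 + 1 \left(- \frac{1}{2}\right) = 1 - \frac{1}{2} = \frac{1}{2}$)
$M{\left(o{\left(-4 \right)},-3 \right)} + t{\left(3,4 \right)} 8 = 7 + \frac{1}{2} \cdot 8 = 7 + 4 = 11$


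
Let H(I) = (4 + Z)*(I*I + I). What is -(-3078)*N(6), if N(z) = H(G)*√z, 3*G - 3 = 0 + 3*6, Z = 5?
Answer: 1551312*√6 ≈ 3.7999e+6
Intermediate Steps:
G = 7 (G = 1 + (0 + 3*6)/3 = 1 + (0 + 18)/3 = 1 + (⅓)*18 = 1 + 6 = 7)
H(I) = 9*I + 9*I² (H(I) = (4 + 5)*(I*I + I) = 9*(I² + I) = 9*(I + I²) = 9*I + 9*I²)
N(z) = 504*√z (N(z) = (9*7*(1 + 7))*√z = (9*7*8)*√z = 504*√z)
-(-3078)*N(6) = -(-3078)*504*√6 = -(-1551312)*√6 = 1551312*√6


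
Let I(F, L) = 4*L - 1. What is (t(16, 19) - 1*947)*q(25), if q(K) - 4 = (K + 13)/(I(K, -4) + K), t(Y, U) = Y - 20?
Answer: -33285/4 ≈ -8321.3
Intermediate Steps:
t(Y, U) = -20 + Y
I(F, L) = -1 + 4*L
q(K) = 4 + (13 + K)/(-17 + K) (q(K) = 4 + (K + 13)/((-1 + 4*(-4)) + K) = 4 + (13 + K)/((-1 - 16) + K) = 4 + (13 + K)/(-17 + K))
(t(16, 19) - 1*947)*q(25) = ((-20 + 16) - 1*947)*(5*(-11 + 25)/(-17 + 25)) = (-4 - 947)*(5*14/8) = -4755*14/8 = -951*35/4 = -33285/4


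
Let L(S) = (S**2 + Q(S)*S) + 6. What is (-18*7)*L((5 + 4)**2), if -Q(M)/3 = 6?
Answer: -643734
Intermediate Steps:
Q(M) = -18 (Q(M) = -3*6 = -18)
L(S) = 6 + S**2 - 18*S (L(S) = (S**2 - 18*S) + 6 = 6 + S**2 - 18*S)
(-18*7)*L((5 + 4)**2) = (-18*7)*(6 + ((5 + 4)**2)**2 - 18*(5 + 4)**2) = -126*(6 + (9**2)**2 - 18*9**2) = -126*(6 + 81**2 - 18*81) = -126*(6 + 6561 - 1458) = -126*5109 = -643734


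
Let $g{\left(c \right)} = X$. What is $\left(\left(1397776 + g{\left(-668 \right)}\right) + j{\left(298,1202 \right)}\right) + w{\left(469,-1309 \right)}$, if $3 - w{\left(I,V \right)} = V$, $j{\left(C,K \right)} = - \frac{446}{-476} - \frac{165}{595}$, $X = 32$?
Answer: $\frac{332990717}{238} \approx 1.3991 \cdot 10^{6}$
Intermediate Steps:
$g{\left(c \right)} = 32$
$j{\left(C,K \right)} = \frac{157}{238}$ ($j{\left(C,K \right)} = \left(-446\right) \left(- \frac{1}{476}\right) - \frac{33}{119} = \frac{223}{238} - \frac{33}{119} = \frac{157}{238}$)
$w{\left(I,V \right)} = 3 - V$
$\left(\left(1397776 + g{\left(-668 \right)}\right) + j{\left(298,1202 \right)}\right) + w{\left(469,-1309 \right)} = \left(\left(1397776 + 32\right) + \frac{157}{238}\right) + \left(3 - -1309\right) = \left(1397808 + \frac{157}{238}\right) + \left(3 + 1309\right) = \frac{332678461}{238} + 1312 = \frac{332990717}{238}$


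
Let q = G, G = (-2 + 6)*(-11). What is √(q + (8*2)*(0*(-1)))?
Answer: 2*I*√11 ≈ 6.6332*I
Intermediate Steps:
G = -44 (G = 4*(-11) = -44)
q = -44
√(q + (8*2)*(0*(-1))) = √(-44 + (8*2)*(0*(-1))) = √(-44 + 16*0) = √(-44 + 0) = √(-44) = 2*I*√11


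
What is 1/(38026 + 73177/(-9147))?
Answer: 9147/347750645 ≈ 2.6303e-5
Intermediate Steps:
1/(38026 + 73177/(-9147)) = 1/(38026 + 73177*(-1/9147)) = 1/(38026 - 73177/9147) = 1/(347750645/9147) = 9147/347750645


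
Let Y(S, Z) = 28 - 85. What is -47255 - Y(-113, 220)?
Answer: -47198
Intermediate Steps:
Y(S, Z) = -57
-47255 - Y(-113, 220) = -47255 - 1*(-57) = -47255 + 57 = -47198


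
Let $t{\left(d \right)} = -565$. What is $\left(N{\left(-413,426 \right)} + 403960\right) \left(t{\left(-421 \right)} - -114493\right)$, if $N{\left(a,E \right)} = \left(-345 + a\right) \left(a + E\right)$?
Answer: $44899708368$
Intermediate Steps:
$N{\left(a,E \right)} = \left(-345 + a\right) \left(E + a\right)$
$\left(N{\left(-413,426 \right)} + 403960\right) \left(t{\left(-421 \right)} - -114493\right) = \left(\left(\left(-413\right)^{2} - 146970 - -142485 + 426 \left(-413\right)\right) + 403960\right) \left(-565 - -114493\right) = \left(\left(170569 - 146970 + 142485 - 175938\right) + 403960\right) \left(-565 + 114493\right) = \left(-9854 + 403960\right) 113928 = 394106 \cdot 113928 = 44899708368$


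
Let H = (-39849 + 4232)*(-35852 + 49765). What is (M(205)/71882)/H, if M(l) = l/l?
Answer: -1/35620357472122 ≈ -2.8074e-14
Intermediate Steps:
M(l) = 1
H = -495539321 (H = -35617*13913 = -495539321)
(M(205)/71882)/H = (1/71882)/(-495539321) = (1*(1/71882))*(-1/495539321) = (1/71882)*(-1/495539321) = -1/35620357472122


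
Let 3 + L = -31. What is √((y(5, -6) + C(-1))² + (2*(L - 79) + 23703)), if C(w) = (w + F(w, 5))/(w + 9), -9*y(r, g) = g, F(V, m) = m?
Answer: √845221/6 ≈ 153.23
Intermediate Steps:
L = -34 (L = -3 - 31 = -34)
y(r, g) = -g/9
C(w) = (5 + w)/(9 + w) (C(w) = (w + 5)/(w + 9) = (5 + w)/(9 + w))
√((y(5, -6) + C(-1))² + (2*(L - 79) + 23703)) = √((-⅑*(-6) + (5 - 1)/(9 - 1))² + (2*(-34 - 79) + 23703)) = √((⅔ + 4/8)² + (2*(-113) + 23703)) = √((⅔ + (⅛)*4)² + (-226 + 23703)) = √((⅔ + ½)² + 23477) = √((7/6)² + 23477) = √(49/36 + 23477) = √(845221/36) = √845221/6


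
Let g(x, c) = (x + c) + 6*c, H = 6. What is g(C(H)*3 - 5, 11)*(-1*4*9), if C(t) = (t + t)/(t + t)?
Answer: -2700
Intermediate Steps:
C(t) = 1 (C(t) = (2*t)/((2*t)) = (2*t)*(1/(2*t)) = 1)
g(x, c) = x + 7*c (g(x, c) = (c + x) + 6*c = x + 7*c)
g(C(H)*3 - 5, 11)*(-1*4*9) = ((1*3 - 5) + 7*11)*(-1*4*9) = ((3 - 5) + 77)*(-4*9) = (-2 + 77)*(-36) = 75*(-36) = -2700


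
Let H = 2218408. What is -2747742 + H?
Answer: -529334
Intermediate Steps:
-2747742 + H = -2747742 + 2218408 = -529334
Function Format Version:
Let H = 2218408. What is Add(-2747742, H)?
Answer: -529334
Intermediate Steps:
Add(-2747742, H) = Add(-2747742, 2218408) = -529334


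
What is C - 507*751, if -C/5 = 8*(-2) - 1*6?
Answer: -380647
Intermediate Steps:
C = 110 (C = -5*(8*(-2) - 1*6) = -5*(-16 - 6) = -5*(-22) = 110)
C - 507*751 = 110 - 507*751 = 110 - 380757 = -380647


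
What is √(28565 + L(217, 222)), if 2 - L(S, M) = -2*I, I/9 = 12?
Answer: √28783 ≈ 169.66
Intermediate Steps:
I = 108 (I = 9*12 = 108)
L(S, M) = 218 (L(S, M) = 2 - (-2)*108 = 2 - 1*(-216) = 2 + 216 = 218)
√(28565 + L(217, 222)) = √(28565 + 218) = √28783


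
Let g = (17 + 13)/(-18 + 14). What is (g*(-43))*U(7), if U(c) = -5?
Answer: -3225/2 ≈ -1612.5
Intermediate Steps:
g = -15/2 (g = 30/(-4) = 30*(-¼) = -15/2 ≈ -7.5000)
(g*(-43))*U(7) = -15/2*(-43)*(-5) = (645/2)*(-5) = -3225/2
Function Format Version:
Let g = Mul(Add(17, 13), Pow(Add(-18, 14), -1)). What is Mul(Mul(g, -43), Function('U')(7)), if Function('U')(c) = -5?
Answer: Rational(-3225, 2) ≈ -1612.5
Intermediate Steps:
g = Rational(-15, 2) (g = Mul(30, Pow(-4, -1)) = Mul(30, Rational(-1, 4)) = Rational(-15, 2) ≈ -7.5000)
Mul(Mul(g, -43), Function('U')(7)) = Mul(Mul(Rational(-15, 2), -43), -5) = Mul(Rational(645, 2), -5) = Rational(-3225, 2)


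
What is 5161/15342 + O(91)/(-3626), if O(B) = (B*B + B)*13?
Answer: -117932009/3973578 ≈ -29.679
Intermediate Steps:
O(B) = 13*B + 13*B**2 (O(B) = (B**2 + B)*13 = (B + B**2)*13 = 13*B + 13*B**2)
5161/15342 + O(91)/(-3626) = 5161/15342 + (13*91*(1 + 91))/(-3626) = 5161*(1/15342) + (13*91*92)*(-1/3626) = 5161/15342 + 108836*(-1/3626) = 5161/15342 - 7774/259 = -117932009/3973578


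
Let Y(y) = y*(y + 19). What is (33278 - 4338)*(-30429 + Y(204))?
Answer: 435923220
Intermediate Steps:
Y(y) = y*(19 + y)
(33278 - 4338)*(-30429 + Y(204)) = (33278 - 4338)*(-30429 + 204*(19 + 204)) = 28940*(-30429 + 204*223) = 28940*(-30429 + 45492) = 28940*15063 = 435923220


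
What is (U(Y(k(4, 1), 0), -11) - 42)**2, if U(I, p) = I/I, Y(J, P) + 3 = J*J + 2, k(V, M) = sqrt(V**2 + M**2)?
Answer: 1681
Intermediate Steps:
k(V, M) = sqrt(M**2 + V**2)
Y(J, P) = -1 + J**2 (Y(J, P) = -3 + (J*J + 2) = -3 + (J**2 + 2) = -3 + (2 + J**2) = -1 + J**2)
U(I, p) = 1
(U(Y(k(4, 1), 0), -11) - 42)**2 = (1 - 42)**2 = (-41)**2 = 1681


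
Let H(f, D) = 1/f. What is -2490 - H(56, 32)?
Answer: -139441/56 ≈ -2490.0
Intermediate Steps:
-2490 - H(56, 32) = -2490 - 1/56 = -139441/56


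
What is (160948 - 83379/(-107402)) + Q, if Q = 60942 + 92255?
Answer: 33739884669/107402 ≈ 3.1415e+5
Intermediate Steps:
Q = 153197
(160948 - 83379/(-107402)) + Q = (160948 - 83379/(-107402)) + 153197 = (160948 - 83379*(-1/107402)) + 153197 = (160948 + 83379/107402) + 153197 = 17286220475/107402 + 153197 = 33739884669/107402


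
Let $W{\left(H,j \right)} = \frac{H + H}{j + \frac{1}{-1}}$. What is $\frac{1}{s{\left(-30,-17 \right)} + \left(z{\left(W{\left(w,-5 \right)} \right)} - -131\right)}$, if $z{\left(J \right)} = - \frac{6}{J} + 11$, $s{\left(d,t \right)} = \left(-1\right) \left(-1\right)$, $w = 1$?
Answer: $\frac{1}{161} \approx 0.0062112$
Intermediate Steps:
$s{\left(d,t \right)} = 1$
$W{\left(H,j \right)} = \frac{2 H}{-1 + j}$ ($W{\left(H,j \right)} = \frac{2 H}{j - 1} = \frac{2 H}{-1 + j}$)
$z{\left(J \right)} = 11 - \frac{6}{J}$
$\frac{1}{s{\left(-30,-17 \right)} + \left(z{\left(W{\left(w,-5 \right)} \right)} - -131\right)} = \frac{1}{1 - \left(-142 - 18\right)} = \frac{1}{1 + \left(\left(11 - \frac{6}{2 \cdot 1 \frac{1}{-6}}\right) + 131\right)} = \frac{1}{1 + \left(\left(11 - \frac{6}{2 \cdot 1 \left(- \frac{1}{6}\right)}\right) + 131\right)} = \frac{1}{1 + \left(\left(11 - \frac{6}{- \frac{1}{3}}\right) + 131\right)} = \frac{1}{1 + \left(\left(11 - -18\right) + 131\right)} = \frac{1}{1 + \left(\left(11 + 18\right) + 131\right)} = \frac{1}{1 + \left(29 + 131\right)} = \frac{1}{1 + 160} = \frac{1}{161}$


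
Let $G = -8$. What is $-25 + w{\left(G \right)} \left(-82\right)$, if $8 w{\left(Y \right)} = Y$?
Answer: $57$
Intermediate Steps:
$w{\left(Y \right)} = \frac{Y}{8}$
$-25 + w{\left(G \right)} \left(-82\right) = -25 + \frac{1}{8} \left(-8\right) \left(-82\right) = -25 - -82 = -25 + 82 = 57$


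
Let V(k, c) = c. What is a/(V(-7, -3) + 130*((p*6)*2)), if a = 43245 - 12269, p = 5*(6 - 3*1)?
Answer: 2816/2127 ≈ 1.3239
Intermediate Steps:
p = 15 (p = 5*(6 - 3) = 5*3 = 15)
a = 30976
a/(V(-7, -3) + 130*((p*6)*2)) = 30976/(-3 + 130*((15*6)*2)) = 30976/(-3 + 130*(90*2)) = 30976/(-3 + 130*180) = 30976/(-3 + 23400) = 30976/23397 = 30976*(1/23397) = 2816/2127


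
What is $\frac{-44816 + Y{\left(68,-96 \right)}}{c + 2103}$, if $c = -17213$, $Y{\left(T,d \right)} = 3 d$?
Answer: $\frac{22552}{7555} \approx 2.985$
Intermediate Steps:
$\frac{-44816 + Y{\left(68,-96 \right)}}{c + 2103} = \frac{-44816 + 3 \left(-96\right)}{-17213 + 2103} = \frac{-44816 - 288}{-15110} = \left(-45104\right) \left(- \frac{1}{15110}\right) = \frac{22552}{7555}$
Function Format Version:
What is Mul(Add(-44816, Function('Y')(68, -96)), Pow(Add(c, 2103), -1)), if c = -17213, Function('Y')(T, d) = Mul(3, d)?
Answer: Rational(22552, 7555) ≈ 2.9850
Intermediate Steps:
Mul(Add(-44816, Function('Y')(68, -96)), Pow(Add(c, 2103), -1)) = Mul(Add(-44816, Mul(3, -96)), Pow(Add(-17213, 2103), -1)) = Mul(Add(-44816, -288), Pow(-15110, -1)) = Mul(-45104, Rational(-1, 15110)) = Rational(22552, 7555)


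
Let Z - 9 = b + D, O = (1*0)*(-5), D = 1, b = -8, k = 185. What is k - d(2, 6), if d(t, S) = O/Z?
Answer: 185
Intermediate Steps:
O = 0 (O = 0*(-5) = 0)
Z = 2 (Z = 9 + (-8 + 1) = 9 - 7 = 2)
d(t, S) = 0 (d(t, S) = 0/2 = 0*(½) = 0)
k - d(2, 6) = 185 - 1*0 = 185 + 0 = 185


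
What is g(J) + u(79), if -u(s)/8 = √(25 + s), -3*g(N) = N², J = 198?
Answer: -13068 - 16*√26 ≈ -13150.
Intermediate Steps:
g(N) = -N²/3
u(s) = -8*√(25 + s)
g(J) + u(79) = -⅓*198² - 8*√(25 + 79) = -⅓*39204 - 16*√26 = -13068 - 16*√26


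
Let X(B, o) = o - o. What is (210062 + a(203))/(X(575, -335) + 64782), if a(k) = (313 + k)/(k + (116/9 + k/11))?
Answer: 1218372371/375735600 ≈ 3.2426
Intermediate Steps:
X(B, o) = 0
a(k) = (313 + k)/(116/9 + 12*k/11) (a(k) = (313 + k)/(k + (116*(1/9) + k*(1/11))) = (313 + k)/(k + (116/9 + k/11)) = (313 + k)/(116/9 + 12*k/11))
(210062 + a(203))/(X(575, -335) + 64782) = (210062 + 99*(313 + 203)/(4*(319 + 27*203)))/(0 + 64782) = (210062 + (99/4)*516/(319 + 5481))/64782 = (210062 + (99/4)*516/5800)*(1/64782) = (210062 + (99/4)*(1/5800)*516)*(1/64782) = (210062 + 12771/5800)*(1/64782) = (1218372371/5800)*(1/64782) = 1218372371/375735600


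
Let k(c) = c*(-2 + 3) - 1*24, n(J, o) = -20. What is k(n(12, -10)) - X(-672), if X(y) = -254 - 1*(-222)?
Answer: -12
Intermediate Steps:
X(y) = -32 (X(y) = -254 + 222 = -32)
k(c) = -24 + c (k(c) = c*1 - 24 = c - 24 = -24 + c)
k(n(12, -10)) - X(-672) = (-24 - 20) - 1*(-32) = -44 + 32 = -12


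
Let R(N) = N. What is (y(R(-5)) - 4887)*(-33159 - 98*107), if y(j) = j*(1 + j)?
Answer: 212420215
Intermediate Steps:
(y(R(-5)) - 4887)*(-33159 - 98*107) = (-5*(1 - 5) - 4887)*(-33159 - 98*107) = (-5*(-4) - 4887)*(-33159 - 10486) = (20 - 4887)*(-43645) = -4867*(-43645) = 212420215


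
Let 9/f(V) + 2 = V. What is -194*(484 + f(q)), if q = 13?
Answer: -1034602/11 ≈ -94055.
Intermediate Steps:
f(V) = 9/(-2 + V)
-194*(484 + f(q)) = -194*(484 + 9/(-2 + 13)) = -194*(484 + 9/11) = -194*5333/11 = -1034602/11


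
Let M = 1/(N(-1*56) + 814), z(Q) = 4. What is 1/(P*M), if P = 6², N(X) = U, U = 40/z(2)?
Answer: 206/9 ≈ 22.889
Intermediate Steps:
U = 10 (U = 40/4 = 40*(¼) = 10)
N(X) = 10
M = 1/824 (M = 1/(10 + 814) = 1/824 ≈ 0.0012136)
P = 36
1/(P*M) = 1/(36*(1/824)) = 1/(9/206) = 206/9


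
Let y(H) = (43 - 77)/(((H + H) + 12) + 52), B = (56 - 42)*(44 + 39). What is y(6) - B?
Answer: -44173/38 ≈ -1162.4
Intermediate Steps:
B = 1162 (B = 14*83 = 1162)
y(H) = -34/(64 + 2*H) (y(H) = -34/((2*H + 12) + 52) = -34/((12 + 2*H) + 52) = -34/(64 + 2*H))
y(6) - B = -17/(32 + 6) - 1*1162 = -17/38 - 1162 = -44173/38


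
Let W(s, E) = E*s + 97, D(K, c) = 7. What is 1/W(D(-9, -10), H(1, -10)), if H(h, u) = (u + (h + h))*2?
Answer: -1/15 ≈ -0.066667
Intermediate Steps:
H(h, u) = 2*u + 4*h (H(h, u) = (u + 2*h)*2 = 2*u + 4*h)
W(s, E) = 97 + E*s
1/W(D(-9, -10), H(1, -10)) = 1/(97 + (2*(-10) + 4*1)*7) = 1/(97 + (-20 + 4)*7) = 1/(97 - 16*7) = 1/(97 - 112) = 1/(-15) = -1/15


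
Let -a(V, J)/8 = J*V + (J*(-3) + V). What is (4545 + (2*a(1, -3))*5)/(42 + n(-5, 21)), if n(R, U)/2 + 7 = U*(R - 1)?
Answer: -3985/224 ≈ -17.790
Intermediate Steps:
n(R, U) = -14 + 2*U*(-1 + R) (n(R, U) = -14 + 2*(U*(R - 1)) = -14 + 2*(U*(-1 + R)) = -14 + 2*U*(-1 + R))
a(V, J) = -8*V + 24*J - 8*J*V (a(V, J) = -8*(J*V + (J*(-3) + V)) = -8*(J*V + (-3*J + V)) = -8*(J*V + (V - 3*J)) = -8*(V - 3*J + J*V) = -8*V + 24*J - 8*J*V)
(4545 + (2*a(1, -3))*5)/(42 + n(-5, 21)) = (4545 + (2*(-8*1 + 24*(-3) - 8*(-3)*1))*5)/(42 + (-14 - 2*21 + 2*(-5)*21)) = (4545 + (2*(-8 - 72 + 24))*5)/(42 + (-14 - 42 - 210)) = (4545 + (2*(-56))*5)/(42 - 266) = (4545 - 112*5)/(-224) = (4545 - 560)*(-1/224) = 3985*(-1/224) = -3985/224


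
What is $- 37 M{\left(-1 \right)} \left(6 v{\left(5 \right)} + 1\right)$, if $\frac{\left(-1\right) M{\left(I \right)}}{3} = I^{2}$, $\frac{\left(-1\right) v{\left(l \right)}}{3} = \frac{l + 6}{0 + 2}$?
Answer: $-10878$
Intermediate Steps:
$v{\left(l \right)} = -9 - \frac{3 l}{2}$ ($v{\left(l \right)} = - 3 \frac{l + 6}{0 + 2} = - 3 \frac{6 + l}{2} = - 3 \left(6 + l\right) \frac{1}{2} = - 3 \left(3 + \frac{l}{2}\right) = -9 - \frac{3 l}{2}$)
$M{\left(I \right)} = - 3 I^{2}$
$- 37 M{\left(-1 \right)} \left(6 v{\left(5 \right)} + 1\right) = - 37 \left(- 3 \left(-1\right)^{2}\right) \left(6 \left(-9 - \frac{15}{2}\right) + 1\right) = - 37 \left(\left(-3\right) 1\right) \left(6 \left(-9 - \frac{15}{2}\right) + 1\right) = \left(-37\right) \left(-3\right) \left(6 \left(- \frac{33}{2}\right) + 1\right) = 111 \left(-99 + 1\right) = 111 \left(-98\right) = -10878$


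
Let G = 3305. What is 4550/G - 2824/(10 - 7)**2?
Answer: -1858474/5949 ≈ -312.40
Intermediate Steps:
4550/G - 2824/(10 - 7)**2 = 4550/3305 - 2824/(10 - 7)**2 = 4550*(1/3305) - 2824/(3**2) = 910/661 - 2824/9 = -1858474/5949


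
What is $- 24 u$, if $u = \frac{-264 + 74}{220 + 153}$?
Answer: $\frac{4560}{373} \approx 12.225$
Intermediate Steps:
$u = - \frac{190}{373} \approx -0.50938$
$- 24 u = \left(-24\right) \left(- \frac{190}{373}\right) = \frac{4560}{373}$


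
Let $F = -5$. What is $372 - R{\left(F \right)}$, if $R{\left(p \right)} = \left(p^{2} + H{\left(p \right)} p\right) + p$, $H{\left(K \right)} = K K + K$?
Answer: $452$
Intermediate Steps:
$H{\left(K \right)} = K + K^{2}$ ($H{\left(K \right)} = K^{2} + K = K + K^{2}$)
$R{\left(p \right)} = p + p^{2} + p^{2} \left(1 + p\right)$ ($R{\left(p \right)} = \left(p^{2} + p \left(1 + p\right) p\right) + p = \left(p^{2} + p^{2} \left(1 + p\right)\right) + p = p + p^{2} + p^{2} \left(1 + p\right)$)
$372 - R{\left(F \right)} = 372 - - 5 \left(1 - 5 - 5 \left(1 - 5\right)\right) = 372 - - 5 \left(1 - 5 - -20\right) = 372 - - 5 \left(1 - 5 + 20\right) = 372 - \left(-5\right) 16 = 372 - -80 = 372 + 80 = 452$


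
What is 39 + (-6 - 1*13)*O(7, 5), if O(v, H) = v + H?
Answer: -189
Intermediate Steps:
O(v, H) = H + v
39 + (-6 - 1*13)*O(7, 5) = 39 + (-6 - 1*13)*(5 + 7) = 39 + (-6 - 13)*12 = 39 - 19*12 = 39 - 228 = -189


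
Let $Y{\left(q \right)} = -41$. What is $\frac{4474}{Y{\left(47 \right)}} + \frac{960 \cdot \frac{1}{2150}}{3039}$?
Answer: $- \frac{974413518}{8929595} \approx -109.12$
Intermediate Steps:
$\frac{4474}{Y{\left(47 \right)}} + \frac{960 \cdot \frac{1}{2150}}{3039} = \frac{4474}{-41} + \frac{960 \cdot \frac{1}{2150}}{3039} = 4474 \left(- \frac{1}{41}\right) + 960 \cdot \frac{1}{2150} \cdot \frac{1}{3039} = - \frac{4474}{41} + \frac{96}{215} \cdot \frac{1}{3039} = - \frac{4474}{41} + \frac{32}{217795} = - \frac{974413518}{8929595}$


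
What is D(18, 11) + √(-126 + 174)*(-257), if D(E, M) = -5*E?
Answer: -90 - 1028*√3 ≈ -1870.5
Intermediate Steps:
D(18, 11) + √(-126 + 174)*(-257) = -5*18 + √(-126 + 174)*(-257) = -90 + √48*(-257) = -90 + (4*√3)*(-257) = -90 - 1028*√3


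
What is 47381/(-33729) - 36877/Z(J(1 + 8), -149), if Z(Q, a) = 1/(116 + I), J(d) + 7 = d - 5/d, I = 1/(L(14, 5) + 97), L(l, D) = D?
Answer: -4906059388417/1146786 ≈ -4.2781e+6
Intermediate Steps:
I = 1/102 (I = 1/(5 + 97) = 1/102 ≈ 0.0098039)
J(d) = -7 + d - 5/d (J(d) = -7 + (d - 5/d) = -7 + d - 5/d)
Z(Q, a) = 102/11833 (Z(Q, a) = 1/(116 + 1/102) = 1/(11833/102) = 102/11833)
47381/(-33729) - 36877/Z(J(1 + 8), -149) = 47381/(-33729) - 36877/102/11833 = 47381*(-1/33729) - 36877*11833/102 = -47381/33729 - 436365541/102 = -4906059388417/1146786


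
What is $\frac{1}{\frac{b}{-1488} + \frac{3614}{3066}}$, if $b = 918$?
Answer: $\frac{380184}{213587} \approx 1.78$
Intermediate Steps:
$\frac{1}{\frac{b}{-1488} + \frac{3614}{3066}} = \frac{1}{\frac{918}{-1488} + \frac{3614}{3066}} = \frac{1}{918 \left(- \frac{1}{1488}\right) + 3614 \cdot \frac{1}{3066}} = \frac{1}{- \frac{153}{248} + \frac{1807}{1533}} = \frac{1}{\frac{213587}{380184}} = \frac{380184}{213587}$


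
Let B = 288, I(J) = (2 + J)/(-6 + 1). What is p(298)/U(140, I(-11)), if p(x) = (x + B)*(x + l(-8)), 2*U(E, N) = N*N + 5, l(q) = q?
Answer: 4248500/103 ≈ 41248.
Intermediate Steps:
I(J) = -2/5 - J/5 (I(J) = (2 + J)/(-5) = (2 + J)*(-1/5) = -2/5 - J/5)
U(E, N) = 5/2 + N**2/2 (U(E, N) = (N*N + 5)/2 = (N**2 + 5)/2 = (5 + N**2)/2 = 5/2 + N**2/2)
p(x) = (-8 + x)*(288 + x) (p(x) = (x + 288)*(x - 8) = (288 + x)*(-8 + x) = (-8 + x)*(288 + x))
p(298)/U(140, I(-11)) = (-2304 + 298**2 + 280*298)/(5/2 + (-2/5 - 1/5*(-11))**2/2) = (-2304 + 88804 + 83440)/(5/2 + (-2/5 + 11/5)**2/2) = 169940/(5/2 + (9/5)**2/2) = 169940/(5/2 + (1/2)*(81/25)) = 169940/(5/2 + 81/50) = 169940/(103/25) = 169940*(25/103) = 4248500/103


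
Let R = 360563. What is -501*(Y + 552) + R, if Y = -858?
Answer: 513869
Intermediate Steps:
-501*(Y + 552) + R = -501*(-858 + 552) + 360563 = -501*(-306) + 360563 = 153306 + 360563 = 513869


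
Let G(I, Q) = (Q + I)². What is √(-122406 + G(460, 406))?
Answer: 5*√25102 ≈ 792.18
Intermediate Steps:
G(I, Q) = (I + Q)²
√(-122406 + G(460, 406)) = √(-122406 + (460 + 406)²) = √(-122406 + 866²) = √(-122406 + 749956) = √627550 = 5*√25102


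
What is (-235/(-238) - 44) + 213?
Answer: 40457/238 ≈ 169.99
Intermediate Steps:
(-235/(-238) - 44) + 213 = (-235*(-1/238) - 44) + 213 = (235/238 - 44) + 213 = -10237/238 + 213 = 40457/238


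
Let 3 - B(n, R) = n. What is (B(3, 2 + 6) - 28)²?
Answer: 784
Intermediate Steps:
B(n, R) = 3 - n
(B(3, 2 + 6) - 28)² = ((3 - 1*3) - 28)² = ((3 - 3) - 28)² = (0 - 28)² = (-28)² = 784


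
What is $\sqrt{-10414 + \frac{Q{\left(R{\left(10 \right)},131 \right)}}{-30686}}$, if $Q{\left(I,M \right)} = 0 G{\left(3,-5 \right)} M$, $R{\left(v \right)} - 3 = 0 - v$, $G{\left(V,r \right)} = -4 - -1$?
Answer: $i \sqrt{10414} \approx 102.05 i$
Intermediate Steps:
$G{\left(V,r \right)} = -3$ ($G{\left(V,r \right)} = -4 + 1 = -3$)
$R{\left(v \right)} = 3 - v$ ($R{\left(v \right)} = 3 + \left(0 - v\right) = 3 - v$)
$Q{\left(I,M \right)} = 0$ ($Q{\left(I,M \right)} = 0 \left(-3\right) M = 0 M = 0$)
$\sqrt{-10414 + \frac{Q{\left(R{\left(10 \right)},131 \right)}}{-30686}} = \sqrt{-10414 + \frac{0}{-30686}} = \sqrt{-10414 + 0 \left(- \frac{1}{30686}\right)} = \sqrt{-10414 + 0} = \sqrt{-10414} = i \sqrt{10414}$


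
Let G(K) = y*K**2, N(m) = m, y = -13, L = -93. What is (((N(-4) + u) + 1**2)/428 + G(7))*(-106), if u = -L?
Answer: 7222469/107 ≈ 67500.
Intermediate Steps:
u = 93 (u = -1*(-93) = 93)
G(K) = -13*K**2
(((N(-4) + u) + 1**2)/428 + G(7))*(-106) = (((-4 + 93) + 1**2)/428 - 13*7**2)*(-106) = ((89 + 1)*(1/428) - 13*49)*(-106) = (90*(1/428) - 637)*(-106) = (45/214 - 637)*(-106) = -136273/214*(-106) = 7222469/107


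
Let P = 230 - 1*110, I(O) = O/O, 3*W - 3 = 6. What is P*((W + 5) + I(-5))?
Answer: 1080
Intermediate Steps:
W = 3 (W = 1 + (⅓)*6 = 1 + 2 = 3)
I(O) = 1
P = 120 (P = 230 - 110 = 120)
P*((W + 5) + I(-5)) = 120*((3 + 5) + 1) = 120*(8 + 1) = 120*9 = 1080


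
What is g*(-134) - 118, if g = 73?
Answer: -9900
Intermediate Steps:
g*(-134) - 118 = 73*(-134) - 118 = -9782 - 118 = -9900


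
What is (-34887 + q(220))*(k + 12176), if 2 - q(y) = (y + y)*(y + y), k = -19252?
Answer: 1616759860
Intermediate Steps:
q(y) = 2 - 4*y² (q(y) = 2 - (y + y)*(y + y) = 2 - 2*y*2*y = 2 - 4*y²)
(-34887 + q(220))*(k + 12176) = (-34887 + (2 - 4*220²))*(-19252 + 12176) = (-34887 + (2 - 4*48400))*(-7076) = (-34887 + (2 - 193600))*(-7076) = (-34887 - 193598)*(-7076) = -228485*(-7076) = 1616759860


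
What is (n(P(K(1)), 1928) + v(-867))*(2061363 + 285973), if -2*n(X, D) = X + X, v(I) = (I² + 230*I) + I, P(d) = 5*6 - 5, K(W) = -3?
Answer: 1294290555032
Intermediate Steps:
P(d) = 25 (P(d) = 30 - 5 = 25)
v(I) = I² + 231*I
n(X, D) = -X (n(X, D) = -(X + X)/2 = -X)
(n(P(K(1)), 1928) + v(-867))*(2061363 + 285973) = (-1*25 - 867*(231 - 867))*(2061363 + 285973) = (-25 - 867*(-636))*2347336 = (-25 + 551412)*2347336 = 551387*2347336 = 1294290555032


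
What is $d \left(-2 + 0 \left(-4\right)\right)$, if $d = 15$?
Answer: $-30$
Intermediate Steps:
$d \left(-2 + 0 \left(-4\right)\right) = 15 \left(-2 + 0 \left(-4\right)\right) = 15 \left(-2 + 0\right) = 15 \left(-2\right) = -30$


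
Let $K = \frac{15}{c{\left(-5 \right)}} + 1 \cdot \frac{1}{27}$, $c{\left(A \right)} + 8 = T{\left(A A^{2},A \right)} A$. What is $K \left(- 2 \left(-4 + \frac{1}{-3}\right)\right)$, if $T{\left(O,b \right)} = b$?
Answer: $\frac{10972}{1377} \approx 7.968$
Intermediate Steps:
$c{\left(A \right)} = -8 + A^{2}$ ($c{\left(A \right)} = -8 + A A = -8 + A^{2}$)
$K = \frac{422}{459}$ ($K = \frac{15}{-8 + \left(-5\right)^{2}} + 1 \cdot \frac{1}{27} = \frac{15}{-8 + 25} + 1 \cdot \frac{1}{27} = \frac{15}{17} + \frac{1}{27} = \frac{422}{459} \approx 0.91939$)
$K \left(- 2 \left(-4 + \frac{1}{-3}\right)\right) = \frac{422 \left(- 2 \left(-4 + \frac{1}{-3}\right)\right)}{459} = \frac{422 \left(- 2 \left(-4 - \frac{1}{3}\right)\right)}{459} = \frac{422 \left(\left(-2\right) \left(- \frac{13}{3}\right)\right)}{459} = \frac{422}{459} \cdot \frac{26}{3} = \frac{10972}{1377}$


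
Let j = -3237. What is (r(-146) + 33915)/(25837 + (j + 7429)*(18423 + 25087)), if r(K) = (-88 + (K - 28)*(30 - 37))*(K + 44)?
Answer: -81345/182419757 ≈ -0.00044592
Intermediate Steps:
r(K) = (44 + K)*(108 - 7*K) (r(K) = (-88 + (-28 + K)*(-7))*(44 + K) = (-88 + (196 - 7*K))*(44 + K) = (108 - 7*K)*(44 + K) = (44 + K)*(108 - 7*K))
(r(-146) + 33915)/(25837 + (j + 7429)*(18423 + 25087)) = ((4752 - 200*(-146) - 7*(-146)²) + 33915)/(25837 + (-3237 + 7429)*(18423 + 25087)) = ((4752 + 29200 - 7*21316) + 33915)/(25837 + 4192*43510) = ((4752 + 29200 - 149212) + 33915)/(25837 + 182393920) = (-115260 + 33915)/182419757 = -81345*1/182419757 = -81345/182419757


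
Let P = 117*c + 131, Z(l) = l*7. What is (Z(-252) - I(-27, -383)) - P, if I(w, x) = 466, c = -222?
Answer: 23613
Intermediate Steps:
Z(l) = 7*l
P = -25843 (P = 117*(-222) + 131 = -25974 + 131 = -25843)
(Z(-252) - I(-27, -383)) - P = (7*(-252) - 1*466) - 1*(-25843) = (-1764 - 466) + 25843 = -2230 + 25843 = 23613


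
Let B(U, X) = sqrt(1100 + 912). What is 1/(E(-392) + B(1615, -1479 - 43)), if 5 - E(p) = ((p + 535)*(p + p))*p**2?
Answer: 17227578373/296789456597857325117 - 2*sqrt(503)/296789456597857325117 ≈ 5.8046e-11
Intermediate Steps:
B(U, X) = 2*sqrt(503) (B(U, X) = sqrt(2012) = 2*sqrt(503))
E(p) = 5 - 2*p**3*(535 + p) (E(p) = 5 - (p + 535)*(p + p)*p**2 = 5 - (535 + p)*(2*p)*p**2 = 5 - 2*p*(535 + p)*p**2 = 5 - 2*p**3*(535 + p))
1/(E(-392) + B(1615, -1479 - 43)) = 1/((5 - 1070*(-392)**3 - 2*(-392)**4) + 2*sqrt(503)) = 1/((5 - 1070*(-60236288) - 2*23612624896) + 2*sqrt(503)) = 1/((5 + 64452828160 - 47225249792) + 2*sqrt(503)) = 1/(17227578373 + 2*sqrt(503))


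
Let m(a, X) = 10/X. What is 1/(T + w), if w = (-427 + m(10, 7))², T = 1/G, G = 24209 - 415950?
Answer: 2742187/496640341676 ≈ 5.5215e-6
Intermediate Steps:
G = -391741
T = -1/391741 (T = 1/(-391741) = -1/391741 ≈ -2.5527e-6)
w = 8874441/49 (w = (-427 + 10/7)² = (-2979/7)² = 8874441/49 ≈ 1.8111e+5)
1/(T + w) = 1/(-1/391741 + 8874441/49) = 1/(496640341676/2742187) = 2742187/496640341676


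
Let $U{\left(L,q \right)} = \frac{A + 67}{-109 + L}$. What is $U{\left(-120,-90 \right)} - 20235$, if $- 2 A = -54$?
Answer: $- \frac{4633909}{229} \approx -20235.0$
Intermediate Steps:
$A = 27$ ($A = \left(- \frac{1}{2}\right) \left(-54\right) = 27$)
$U{\left(L,q \right)} = \frac{94}{-109 + L}$ ($U{\left(L,q \right)} = \frac{27 + 67}{-109 + L} = \frac{94}{-109 + L}$)
$U{\left(-120,-90 \right)} - 20235 = \frac{94}{-109 - 120} - 20235 = \frac{94}{-229} - 20235 = 94 \left(- \frac{1}{229}\right) - 20235 = - \frac{94}{229} - 20235 = - \frac{4633909}{229}$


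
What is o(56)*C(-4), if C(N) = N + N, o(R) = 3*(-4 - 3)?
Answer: 168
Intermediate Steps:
o(R) = -21 (o(R) = 3*(-7) = -21)
C(N) = 2*N
o(56)*C(-4) = -42*(-4) = -21*(-8) = 168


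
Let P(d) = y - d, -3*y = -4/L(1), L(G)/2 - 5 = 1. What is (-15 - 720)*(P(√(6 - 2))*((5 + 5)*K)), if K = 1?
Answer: 41650/3 ≈ 13883.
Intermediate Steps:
L(G) = 12 (L(G) = 10 + 2*1 = 10 + 2 = 12)
y = ⅑ (y = -(-4)/(3*12) = -⅓*(-⅓) = ⅑ ≈ 0.11111)
P(d) = ⅑ - d
(-15 - 720)*(P(√(6 - 2))*((5 + 5)*K)) = (-15 - 720)*((⅑ - √(6 - 2))*((5 + 5)*1)) = -735*(⅑ - √4)*10*1 = -735*(⅑ - 1*2)*10 = -735*(⅑ - 2)*10 = -(-4165)*10/3 = -735*(-170/9) = 41650/3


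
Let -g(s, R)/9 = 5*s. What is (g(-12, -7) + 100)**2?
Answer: 409600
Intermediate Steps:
g(s, R) = -45*s
(g(-12, -7) + 100)**2 = (-45*(-12) + 100)**2 = (540 + 100)**2 = 640**2 = 409600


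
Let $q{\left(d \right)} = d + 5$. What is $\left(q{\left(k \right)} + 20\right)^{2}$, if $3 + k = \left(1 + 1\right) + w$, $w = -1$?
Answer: $529$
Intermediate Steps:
$k = -2$ ($k = -3 + \left(\left(1 + 1\right) - 1\right) = -3 + \left(2 - 1\right) = -3 + 1 = -2$)
$q{\left(d \right)} = 5 + d$
$\left(q{\left(k \right)} + 20\right)^{2} = \left(\left(5 - 2\right) + 20\right)^{2} = \left(3 + 20\right)^{2} = 23^{2} = 529$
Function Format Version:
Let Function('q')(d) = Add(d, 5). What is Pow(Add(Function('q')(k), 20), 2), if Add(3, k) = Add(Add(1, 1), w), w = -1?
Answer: 529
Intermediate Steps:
k = -2 (k = Add(-3, Add(Add(1, 1), -1)) = Add(-3, Add(2, -1)) = Add(-3, 1) = -2)
Function('q')(d) = Add(5, d)
Pow(Add(Function('q')(k), 20), 2) = Pow(Add(Add(5, -2), 20), 2) = Pow(Add(3, 20), 2) = Pow(23, 2) = 529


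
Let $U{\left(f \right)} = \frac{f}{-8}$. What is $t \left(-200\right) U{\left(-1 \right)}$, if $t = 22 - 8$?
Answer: $-350$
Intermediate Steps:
$U{\left(f \right)} = - \frac{f}{8}$ ($U{\left(f \right)} = f \left(- \frac{1}{8}\right) = - \frac{f}{8}$)
$t = 14$
$t \left(-200\right) U{\left(-1 \right)} = 14 \left(-200\right) \left(\left(- \frac{1}{8}\right) \left(-1\right)\right) = \left(-2800\right) \frac{1}{8} = -350$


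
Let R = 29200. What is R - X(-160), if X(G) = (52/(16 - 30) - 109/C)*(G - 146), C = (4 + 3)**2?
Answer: 1341754/49 ≈ 27383.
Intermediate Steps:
C = 49 (C = 7**2 = 49)
X(G) = 42486/49 - 291*G/49 (X(G) = (52/(16 - 30) - 109/49)*(G - 146) = (52/(-14) - 109*1/49)*(-146 + G) = (52*(-1/14) - 109/49)*(-146 + G) = (-26/7 - 109/49)*(-146 + G) = -291*(-146 + G)/49 = 42486/49 - 291*G/49)
R - X(-160) = 29200 - (42486/49 - 291/49*(-160)) = 29200 - (42486/49 + 46560/49) = 29200 - 1*89046/49 = 29200 - 89046/49 = 1341754/49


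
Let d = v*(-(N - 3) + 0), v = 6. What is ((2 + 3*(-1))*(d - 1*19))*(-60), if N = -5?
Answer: 1740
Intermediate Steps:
d = 48 (d = 6*(-(-5 - 3) + 0) = 6*(-1*(-8) + 0) = 6*(8 + 0) = 6*8 = 48)
((2 + 3*(-1))*(d - 1*19))*(-60) = ((2 + 3*(-1))*(48 - 1*19))*(-60) = ((2 - 3)*(48 - 19))*(-60) = -1*29*(-60) = -29*(-60) = 1740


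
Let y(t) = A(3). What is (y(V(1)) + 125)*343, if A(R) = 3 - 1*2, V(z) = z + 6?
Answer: 43218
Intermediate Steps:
V(z) = 6 + z
A(R) = 1 (A(R) = 3 - 2 = 1)
y(t) = 1
(y(V(1)) + 125)*343 = (1 + 125)*343 = 126*343 = 43218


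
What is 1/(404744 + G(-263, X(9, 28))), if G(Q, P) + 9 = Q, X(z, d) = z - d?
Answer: 1/404472 ≈ 2.4724e-6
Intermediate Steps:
G(Q, P) = -9 + Q
1/(404744 + G(-263, X(9, 28))) = 1/(404744 + (-9 - 263)) = 1/(404744 - 272) = 1/404472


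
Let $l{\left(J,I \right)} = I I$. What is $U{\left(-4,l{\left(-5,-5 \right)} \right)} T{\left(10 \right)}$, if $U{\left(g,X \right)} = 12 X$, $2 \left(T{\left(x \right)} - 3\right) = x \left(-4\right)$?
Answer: $-5100$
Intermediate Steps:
$l{\left(J,I \right)} = I^{2}$
$T{\left(x \right)} = 3 - 2 x$ ($T{\left(x \right)} = 3 + \frac{x \left(-4\right)}{2} = 3 + \frac{\left(-4\right) x}{2} = 3 - 2 x$)
$U{\left(-4,l{\left(-5,-5 \right)} \right)} T{\left(10 \right)} = 12 \left(-5\right)^{2} \left(3 - 20\right) = 12 \cdot 25 \left(3 - 20\right) = 300 \left(-17\right) = -5100$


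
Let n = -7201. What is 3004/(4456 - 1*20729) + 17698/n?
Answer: -309631358/117181873 ≈ -2.6423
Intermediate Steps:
3004/(4456 - 1*20729) + 17698/n = 3004/(4456 - 1*20729) + 17698/(-7201) = 3004/(4456 - 20729) + 17698*(-1/7201) = 3004/(-16273) - 17698/7201 = 3004*(-1/16273) - 17698/7201 = -3004/16273 - 17698/7201 = -309631358/117181873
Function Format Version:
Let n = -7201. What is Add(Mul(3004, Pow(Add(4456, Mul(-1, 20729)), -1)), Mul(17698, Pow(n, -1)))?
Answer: Rational(-309631358, 117181873) ≈ -2.6423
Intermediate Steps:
Add(Mul(3004, Pow(Add(4456, Mul(-1, 20729)), -1)), Mul(17698, Pow(n, -1))) = Add(Mul(3004, Pow(Add(4456, Mul(-1, 20729)), -1)), Mul(17698, Pow(-7201, -1))) = Add(Mul(3004, Pow(Add(4456, -20729), -1)), Mul(17698, Rational(-1, 7201))) = Add(Mul(3004, Pow(-16273, -1)), Rational(-17698, 7201)) = Add(Mul(3004, Rational(-1, 16273)), Rational(-17698, 7201)) = Add(Rational(-3004, 16273), Rational(-17698, 7201)) = Rational(-309631358, 117181873)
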